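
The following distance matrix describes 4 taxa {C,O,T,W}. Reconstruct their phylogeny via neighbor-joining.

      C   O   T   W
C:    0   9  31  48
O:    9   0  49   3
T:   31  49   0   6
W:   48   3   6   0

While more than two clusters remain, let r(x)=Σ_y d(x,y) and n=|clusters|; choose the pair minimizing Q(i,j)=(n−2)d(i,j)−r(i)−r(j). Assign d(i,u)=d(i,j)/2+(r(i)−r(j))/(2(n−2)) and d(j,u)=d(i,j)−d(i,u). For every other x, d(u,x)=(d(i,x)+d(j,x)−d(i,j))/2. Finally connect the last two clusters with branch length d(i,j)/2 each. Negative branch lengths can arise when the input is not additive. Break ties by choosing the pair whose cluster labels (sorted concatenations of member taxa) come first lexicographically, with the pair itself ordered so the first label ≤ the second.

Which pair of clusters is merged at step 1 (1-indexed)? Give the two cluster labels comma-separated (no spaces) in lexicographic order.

C,O

1. join C+O (d=9, Q=-131) ⇒ CO; edges |C|=45/4, |O|=-9/4
  updated: d(CO,T)=71/2, d(CO,W)=21
2. join CO+T (d=71/2, Q=-125/2) ⇒ COT; edges |CO|=101/4, |T|=41/4
  updated: d(COT,W)=-17/4
3. join COT+W (d=-17/4) ⇒ COTW; edges |COT|=-17/8, |W|=-17/8
final tree: (((C:45/4,O:-9/4):101/4,T:41/4):-17/8,W:-17/8)
total length: 161/4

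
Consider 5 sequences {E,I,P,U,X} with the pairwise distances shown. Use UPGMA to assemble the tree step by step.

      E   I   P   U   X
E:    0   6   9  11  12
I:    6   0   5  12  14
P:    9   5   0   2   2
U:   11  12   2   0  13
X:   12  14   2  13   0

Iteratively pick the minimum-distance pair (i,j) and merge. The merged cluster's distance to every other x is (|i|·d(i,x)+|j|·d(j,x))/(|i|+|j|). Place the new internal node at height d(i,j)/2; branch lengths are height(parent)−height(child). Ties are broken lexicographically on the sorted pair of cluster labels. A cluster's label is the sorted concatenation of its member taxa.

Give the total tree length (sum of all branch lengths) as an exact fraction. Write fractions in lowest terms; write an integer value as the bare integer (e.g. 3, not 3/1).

iteration 1: select P,U (d=2); attach at lengths (1, 1); label the merged cluster PU
  updated: d(E,PU)=10, d(I,PU)=17/2, d(PU,X)=15/2
iteration 2: select E,I (d=6); attach at lengths (3, 3); label the merged cluster EI
  updated: d(EI,PU)=37/4, d(EI,X)=13
iteration 3: select PU,X (d=15/2); attach at lengths (11/4, 15/4); label the merged cluster PUX
  updated: d(EI,PUX)=21/2
iteration 4: select EI,PUX (d=21/2); attach at lengths (9/4, 3/2); label the merged cluster EIPUX
final tree: ((E:3,I:3):9/4,((P:1,U:1):11/4,X:15/4):3/2)
total length: 73/4

73/4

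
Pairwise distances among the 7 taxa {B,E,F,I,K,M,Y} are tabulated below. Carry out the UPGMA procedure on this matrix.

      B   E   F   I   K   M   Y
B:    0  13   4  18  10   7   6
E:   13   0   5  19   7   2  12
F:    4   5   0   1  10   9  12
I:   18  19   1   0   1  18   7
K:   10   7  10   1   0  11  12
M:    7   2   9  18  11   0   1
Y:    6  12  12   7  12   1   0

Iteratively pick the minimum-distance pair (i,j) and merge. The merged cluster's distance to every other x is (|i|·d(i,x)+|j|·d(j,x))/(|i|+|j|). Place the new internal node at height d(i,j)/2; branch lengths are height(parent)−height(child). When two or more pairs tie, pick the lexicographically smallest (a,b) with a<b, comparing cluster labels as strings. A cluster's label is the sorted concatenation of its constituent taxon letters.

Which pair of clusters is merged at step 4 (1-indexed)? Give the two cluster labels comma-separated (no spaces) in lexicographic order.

B,MY

step 1: merge (F,I) at d=1; branch lengths F→1/2, I→1/2; new cluster FI
  updated: d(B,FI)=11, d(E,FI)=12, d(FI,K)=11/2, d(FI,M)=27/2, d(FI,Y)=19/2
step 2: merge (M,Y) at d=1; branch lengths M→1/2, Y→1/2; new cluster MY
  updated: d(B,MY)=13/2, d(E,MY)=7, d(FI,MY)=23/2, d(K,MY)=23/2
step 3: merge (FI,K) at d=11/2; branch lengths FI→9/4, K→11/4; new cluster FIK
  updated: d(B,FIK)=32/3, d(E,FIK)=31/3, d(FIK,MY)=23/2
step 4: merge (B,MY) at d=13/2; branch lengths B→13/4, MY→11/4; new cluster BMY
  updated: d(BMY,E)=9, d(BMY,FIK)=101/9
step 5: merge (BMY,E) at d=9; branch lengths BMY→5/4, E→9/2; new cluster BEMY
  updated: d(BEMY,FIK)=11
step 6: merge (BEMY,FIK) at d=11; branch lengths BEMY→1, FIK→11/4; new cluster BEFIKMY
final tree: (((B:13/4,(M:1/2,Y:1/2):11/4):5/4,E:9/2):1,((F:1/2,I:1/2):9/4,K:11/4):11/4)
total length: 45/2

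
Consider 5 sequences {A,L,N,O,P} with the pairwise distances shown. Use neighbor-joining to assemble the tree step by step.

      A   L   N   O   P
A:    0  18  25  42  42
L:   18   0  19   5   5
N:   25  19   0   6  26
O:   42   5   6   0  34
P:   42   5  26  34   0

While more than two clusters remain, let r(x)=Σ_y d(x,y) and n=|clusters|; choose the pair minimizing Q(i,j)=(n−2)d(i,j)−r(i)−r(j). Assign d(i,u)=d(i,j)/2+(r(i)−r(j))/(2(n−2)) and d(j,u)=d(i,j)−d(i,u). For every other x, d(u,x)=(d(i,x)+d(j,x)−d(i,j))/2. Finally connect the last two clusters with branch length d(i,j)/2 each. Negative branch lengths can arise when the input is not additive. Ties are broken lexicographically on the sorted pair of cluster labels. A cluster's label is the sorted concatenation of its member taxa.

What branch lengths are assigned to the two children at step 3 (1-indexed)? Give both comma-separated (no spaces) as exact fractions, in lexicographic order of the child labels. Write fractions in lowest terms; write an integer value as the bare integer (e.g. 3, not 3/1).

25/4,-8

step 1: merge (N,O) at d=6, Q=-145; branch lengths N→7/6, O→29/6; new cluster NO
  updated: d(A,NO)=61/2, d(L,NO)=9, d(NO,P)=27
step 2: merge (A,NO) at d=61/2, Q=-96; branch lengths A→85/4, NO→37/4; new cluster ANO
  updated: d(ANO,L)=-7/4, d(ANO,P)=77/4
step 3: merge (ANO,L) at d=-7/4, Q=-45/2; branch lengths ANO→25/4, L→-8; new cluster ALNO
  updated: d(ALNO,P)=13
step 4: merge (ALNO,P) at d=13; branch lengths ALNO→13/2, P→13/2; new cluster ALNOP
final tree: (((A:85/4,(N:7/6,O:29/6):37/4):25/4,L:-8):13/2,P:13/2)
total length: 191/4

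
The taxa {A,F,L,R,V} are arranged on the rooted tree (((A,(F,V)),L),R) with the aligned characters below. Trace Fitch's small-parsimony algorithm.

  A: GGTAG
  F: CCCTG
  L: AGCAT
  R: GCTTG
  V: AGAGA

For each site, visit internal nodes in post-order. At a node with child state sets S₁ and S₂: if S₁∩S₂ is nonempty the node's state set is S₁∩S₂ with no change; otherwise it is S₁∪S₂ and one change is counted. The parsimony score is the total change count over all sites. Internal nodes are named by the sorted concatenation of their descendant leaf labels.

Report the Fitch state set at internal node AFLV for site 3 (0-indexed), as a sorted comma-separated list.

FV@0: {C} ∪ {A} = {A,C} (union, +1)
AFV@0: {G} ∪ {A,C} = {A,C,G} (union, +1)
AFLV@0: {A,C,G} ∩ {A} = {A} (intersection, +0)
AFLRV@0: {A} ∪ {G} = {A,G} (union, +1)
FV@1: {C} ∪ {G} = {C,G} (union, +1)
AFV@1: {G} ∩ {C,G} = {G} (intersection, +0)
AFLV@1: {G} ∩ {G} = {G} (intersection, +0)
AFLRV@1: {G} ∪ {C} = {C,G} (union, +1)
FV@2: {C} ∪ {A} = {A,C} (union, +1)
AFV@2: {T} ∪ {A,C} = {A,C,T} (union, +1)
AFLV@2: {A,C,T} ∩ {C} = {C} (intersection, +0)
AFLRV@2: {C} ∪ {T} = {C,T} (union, +1)
FV@3: {T} ∪ {G} = {G,T} (union, +1)
AFV@3: {A} ∪ {G,T} = {A,G,T} (union, +1)
AFLV@3: {A,G,T} ∩ {A} = {A} (intersection, +0)
AFLRV@3: {A} ∪ {T} = {A,T} (union, +1)
FV@4: {G} ∪ {A} = {A,G} (union, +1)
AFV@4: {G} ∩ {A,G} = {G} (intersection, +0)
AFLV@4: {G} ∪ {T} = {G,T} (union, +1)
AFLRV@4: {G,T} ∩ {G} = {G} (intersection, +0)
per-site changes: [3, 2, 3, 3, 2]; total = 13

A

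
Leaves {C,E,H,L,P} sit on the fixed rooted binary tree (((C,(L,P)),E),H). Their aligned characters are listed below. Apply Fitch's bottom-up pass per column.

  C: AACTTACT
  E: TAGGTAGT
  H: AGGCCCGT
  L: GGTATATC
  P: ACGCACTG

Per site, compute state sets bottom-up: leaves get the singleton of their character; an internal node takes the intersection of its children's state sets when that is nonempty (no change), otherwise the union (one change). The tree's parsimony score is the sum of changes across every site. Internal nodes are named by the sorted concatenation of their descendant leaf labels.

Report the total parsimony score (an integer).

18

site 0, node LP: L={G} ∪ P={A} → {A,G} (+1)
site 0, node CLP: C={A} ∩ LP={A,G} → {A} (+0)
site 0, node CELP: CLP={A} ∪ E={T} → {A,T} (+1)
site 0, node CEHLP: CELP={A,T} ∩ H={A} → {A} (+0)
site 1, node LP: L={G} ∪ P={C} → {C,G} (+1)
site 1, node CLP: C={A} ∪ LP={C,G} → {A,C,G} (+1)
site 1, node CELP: CLP={A,C,G} ∩ E={A} → {A} (+0)
site 1, node CEHLP: CELP={A} ∪ H={G} → {A,G} (+1)
site 2, node LP: L={T} ∪ P={G} → {G,T} (+1)
site 2, node CLP: C={C} ∪ LP={G,T} → {C,G,T} (+1)
site 2, node CELP: CLP={C,G,T} ∩ E={G} → {G} (+0)
site 2, node CEHLP: CELP={G} ∩ H={G} → {G} (+0)
site 3, node LP: L={A} ∪ P={C} → {A,C} (+1)
site 3, node CLP: C={T} ∪ LP={A,C} → {A,C,T} (+1)
site 3, node CELP: CLP={A,C,T} ∪ E={G} → {A,C,G,T} (+1)
site 3, node CEHLP: CELP={A,C,G,T} ∩ H={C} → {C} (+0)
site 4, node LP: L={T} ∪ P={A} → {A,T} (+1)
site 4, node CLP: C={T} ∩ LP={A,T} → {T} (+0)
site 4, node CELP: CLP={T} ∩ E={T} → {T} (+0)
site 4, node CEHLP: CELP={T} ∪ H={C} → {C,T} (+1)
site 5, node LP: L={A} ∪ P={C} → {A,C} (+1)
site 5, node CLP: C={A} ∩ LP={A,C} → {A} (+0)
site 5, node CELP: CLP={A} ∩ E={A} → {A} (+0)
site 5, node CEHLP: CELP={A} ∪ H={C} → {A,C} (+1)
site 6, node LP: L={T} ∩ P={T} → {T} (+0)
site 6, node CLP: C={C} ∪ LP={T} → {C,T} (+1)
site 6, node CELP: CLP={C,T} ∪ E={G} → {C,G,T} (+1)
site 6, node CEHLP: CELP={C,G,T} ∩ H={G} → {G} (+0)
site 7, node LP: L={C} ∪ P={G} → {C,G} (+1)
site 7, node CLP: C={T} ∪ LP={C,G} → {C,G,T} (+1)
site 7, node CELP: CLP={C,G,T} ∩ E={T} → {T} (+0)
site 7, node CEHLP: CELP={T} ∩ H={T} → {T} (+0)
per-site changes: [2, 3, 2, 3, 2, 2, 2, 2]; total = 18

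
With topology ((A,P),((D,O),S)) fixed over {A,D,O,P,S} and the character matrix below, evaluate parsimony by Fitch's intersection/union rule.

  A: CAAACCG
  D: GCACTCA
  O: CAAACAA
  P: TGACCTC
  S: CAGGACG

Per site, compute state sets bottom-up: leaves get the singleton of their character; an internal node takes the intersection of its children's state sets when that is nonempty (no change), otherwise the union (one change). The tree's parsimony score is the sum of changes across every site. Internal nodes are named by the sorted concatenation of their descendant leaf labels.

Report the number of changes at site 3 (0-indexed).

3

site 0, node AP: A={C} ∪ P={T} → {C,T} (+1)
site 0, node DO: D={G} ∪ O={C} → {C,G} (+1)
site 0, node DOS: DO={C,G} ∩ S={C} → {C} (+0)
site 0, node ADOPS: AP={C,T} ∩ DOS={C} → {C} (+0)
site 1, node AP: A={A} ∪ P={G} → {A,G} (+1)
site 1, node DO: D={C} ∪ O={A} → {A,C} (+1)
site 1, node DOS: DO={A,C} ∩ S={A} → {A} (+0)
site 1, node ADOPS: AP={A,G} ∩ DOS={A} → {A} (+0)
site 2, node AP: A={A} ∩ P={A} → {A} (+0)
site 2, node DO: D={A} ∩ O={A} → {A} (+0)
site 2, node DOS: DO={A} ∪ S={G} → {A,G} (+1)
site 2, node ADOPS: AP={A} ∩ DOS={A,G} → {A} (+0)
site 3, node AP: A={A} ∪ P={C} → {A,C} (+1)
site 3, node DO: D={C} ∪ O={A} → {A,C} (+1)
site 3, node DOS: DO={A,C} ∪ S={G} → {A,C,G} (+1)
site 3, node ADOPS: AP={A,C} ∩ DOS={A,C,G} → {A,C} (+0)
site 4, node AP: A={C} ∩ P={C} → {C} (+0)
site 4, node DO: D={T} ∪ O={C} → {C,T} (+1)
site 4, node DOS: DO={C,T} ∪ S={A} → {A,C,T} (+1)
site 4, node ADOPS: AP={C} ∩ DOS={A,C,T} → {C} (+0)
site 5, node AP: A={C} ∪ P={T} → {C,T} (+1)
site 5, node DO: D={C} ∪ O={A} → {A,C} (+1)
site 5, node DOS: DO={A,C} ∩ S={C} → {C} (+0)
site 5, node ADOPS: AP={C,T} ∩ DOS={C} → {C} (+0)
site 6, node AP: A={G} ∪ P={C} → {C,G} (+1)
site 6, node DO: D={A} ∩ O={A} → {A} (+0)
site 6, node DOS: DO={A} ∪ S={G} → {A,G} (+1)
site 6, node ADOPS: AP={C,G} ∩ DOS={A,G} → {G} (+0)
per-site changes: [2, 2, 1, 3, 2, 2, 2]; total = 14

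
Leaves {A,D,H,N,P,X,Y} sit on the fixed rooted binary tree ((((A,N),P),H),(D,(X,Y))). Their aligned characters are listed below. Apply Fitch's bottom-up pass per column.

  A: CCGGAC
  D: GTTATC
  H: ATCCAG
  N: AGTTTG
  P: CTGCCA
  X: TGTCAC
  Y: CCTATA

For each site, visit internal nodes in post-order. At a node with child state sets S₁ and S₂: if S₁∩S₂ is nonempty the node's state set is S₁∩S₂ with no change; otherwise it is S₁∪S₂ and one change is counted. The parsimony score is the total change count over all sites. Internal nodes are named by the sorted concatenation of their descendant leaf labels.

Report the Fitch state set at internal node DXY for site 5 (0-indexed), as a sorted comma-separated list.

C

site 0, node AN: A={C} ∪ N={A} → {A,C} (+1)
site 0, node ANP: AN={A,C} ∩ P={C} → {C} (+0)
site 0, node AHNP: ANP={C} ∪ H={A} → {A,C} (+1)
site 0, node XY: X={T} ∪ Y={C} → {C,T} (+1)
site 0, node DXY: D={G} ∪ XY={C,T} → {C,G,T} (+1)
site 0, node ADHNPXY: AHNP={A,C} ∩ DXY={C,G,T} → {C} (+0)
site 1, node AN: A={C} ∪ N={G} → {C,G} (+1)
site 1, node ANP: AN={C,G} ∪ P={T} → {C,G,T} (+1)
site 1, node AHNP: ANP={C,G,T} ∩ H={T} → {T} (+0)
site 1, node XY: X={G} ∪ Y={C} → {C,G} (+1)
site 1, node DXY: D={T} ∪ XY={C,G} → {C,G,T} (+1)
site 1, node ADHNPXY: AHNP={T} ∩ DXY={C,G,T} → {T} (+0)
site 2, node AN: A={G} ∪ N={T} → {G,T} (+1)
site 2, node ANP: AN={G,T} ∩ P={G} → {G} (+0)
site 2, node AHNP: ANP={G} ∪ H={C} → {C,G} (+1)
site 2, node XY: X={T} ∩ Y={T} → {T} (+0)
site 2, node DXY: D={T} ∩ XY={T} → {T} (+0)
site 2, node ADHNPXY: AHNP={C,G} ∪ DXY={T} → {C,G,T} (+1)
site 3, node AN: A={G} ∪ N={T} → {G,T} (+1)
site 3, node ANP: AN={G,T} ∪ P={C} → {C,G,T} (+1)
site 3, node AHNP: ANP={C,G,T} ∩ H={C} → {C} (+0)
site 3, node XY: X={C} ∪ Y={A} → {A,C} (+1)
site 3, node DXY: D={A} ∩ XY={A,C} → {A} (+0)
site 3, node ADHNPXY: AHNP={C} ∪ DXY={A} → {A,C} (+1)
site 4, node AN: A={A} ∪ N={T} → {A,T} (+1)
site 4, node ANP: AN={A,T} ∪ P={C} → {A,C,T} (+1)
site 4, node AHNP: ANP={A,C,T} ∩ H={A} → {A} (+0)
site 4, node XY: X={A} ∪ Y={T} → {A,T} (+1)
site 4, node DXY: D={T} ∩ XY={A,T} → {T} (+0)
site 4, node ADHNPXY: AHNP={A} ∪ DXY={T} → {A,T} (+1)
site 5, node AN: A={C} ∪ N={G} → {C,G} (+1)
site 5, node ANP: AN={C,G} ∪ P={A} → {A,C,G} (+1)
site 5, node AHNP: ANP={A,C,G} ∩ H={G} → {G} (+0)
site 5, node XY: X={C} ∪ Y={A} → {A,C} (+1)
site 5, node DXY: D={C} ∩ XY={A,C} → {C} (+0)
site 5, node ADHNPXY: AHNP={G} ∪ DXY={C} → {C,G} (+1)
per-site changes: [4, 4, 3, 4, 4, 4]; total = 23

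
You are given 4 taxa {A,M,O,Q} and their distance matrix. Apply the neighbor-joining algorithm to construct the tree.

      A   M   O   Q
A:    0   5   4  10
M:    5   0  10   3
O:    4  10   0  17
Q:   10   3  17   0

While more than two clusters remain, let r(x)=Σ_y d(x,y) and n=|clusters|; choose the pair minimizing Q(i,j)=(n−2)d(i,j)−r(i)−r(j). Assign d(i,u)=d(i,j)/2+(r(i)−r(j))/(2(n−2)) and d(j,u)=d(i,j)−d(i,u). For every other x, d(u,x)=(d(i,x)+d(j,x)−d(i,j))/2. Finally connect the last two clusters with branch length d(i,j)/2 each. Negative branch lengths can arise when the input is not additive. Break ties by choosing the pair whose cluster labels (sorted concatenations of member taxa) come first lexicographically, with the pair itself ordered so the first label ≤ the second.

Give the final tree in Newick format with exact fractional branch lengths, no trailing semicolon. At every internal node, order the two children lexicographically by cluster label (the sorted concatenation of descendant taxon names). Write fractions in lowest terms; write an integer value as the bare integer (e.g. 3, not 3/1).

1. join A+O (d=4, Q=-42) ⇒ AO; edges |A|=-1, |O|=5
  updated: d(AO,M)=11/2, d(AO,Q)=23/2
2. join AO+M (d=11/2, Q=-20) ⇒ AMO; edges |AO|=7, |M|=-3/2
  updated: d(AMO,Q)=9/2
3. join AMO+Q (d=9/2) ⇒ AMOQ; edges |AMO|=9/4, |Q|=9/4
final tree: (((A:-1,O:5):7,M:-3/2):9/4,Q:9/4)
total length: 14

(((A:-1,O:5):7,M:-3/2):9/4,Q:9/4)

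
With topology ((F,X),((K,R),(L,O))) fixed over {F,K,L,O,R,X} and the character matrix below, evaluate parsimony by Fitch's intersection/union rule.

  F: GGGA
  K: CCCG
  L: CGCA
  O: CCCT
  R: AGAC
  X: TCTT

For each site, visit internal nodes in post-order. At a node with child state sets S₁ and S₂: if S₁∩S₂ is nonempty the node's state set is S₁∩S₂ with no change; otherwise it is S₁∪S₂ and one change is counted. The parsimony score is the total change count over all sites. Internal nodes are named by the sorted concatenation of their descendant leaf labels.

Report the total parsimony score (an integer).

[col 0] FX: children F:{G}, X:{T} ∪→ {G,T}; cost 1
[col 0] KR: children K:{C}, R:{A} ∪→ {A,C}; cost 1
[col 0] LO: children L:{C}, O:{C} ∩→ {C}; cost 0
[col 0] KLOR: children KR:{A,C}, LO:{C} ∩→ {C}; cost 0
[col 0] FKLORX: children FX:{G,T}, KLOR:{C} ∪→ {C,G,T}; cost 1
[col 1] FX: children F:{G}, X:{C} ∪→ {C,G}; cost 1
[col 1] KR: children K:{C}, R:{G} ∪→ {C,G}; cost 1
[col 1] LO: children L:{G}, O:{C} ∪→ {C,G}; cost 1
[col 1] KLOR: children KR:{C,G}, LO:{C,G} ∩→ {C,G}; cost 0
[col 1] FKLORX: children FX:{C,G}, KLOR:{C,G} ∩→ {C,G}; cost 0
[col 2] FX: children F:{G}, X:{T} ∪→ {G,T}; cost 1
[col 2] KR: children K:{C}, R:{A} ∪→ {A,C}; cost 1
[col 2] LO: children L:{C}, O:{C} ∩→ {C}; cost 0
[col 2] KLOR: children KR:{A,C}, LO:{C} ∩→ {C}; cost 0
[col 2] FKLORX: children FX:{G,T}, KLOR:{C} ∪→ {C,G,T}; cost 1
[col 3] FX: children F:{A}, X:{T} ∪→ {A,T}; cost 1
[col 3] KR: children K:{G}, R:{C} ∪→ {C,G}; cost 1
[col 3] LO: children L:{A}, O:{T} ∪→ {A,T}; cost 1
[col 3] KLOR: children KR:{C,G}, LO:{A,T} ∪→ {A,C,G,T}; cost 1
[col 3] FKLORX: children FX:{A,T}, KLOR:{A,C,G,T} ∩→ {A,T}; cost 0
per-site changes: [3, 3, 3, 4]; total = 13

13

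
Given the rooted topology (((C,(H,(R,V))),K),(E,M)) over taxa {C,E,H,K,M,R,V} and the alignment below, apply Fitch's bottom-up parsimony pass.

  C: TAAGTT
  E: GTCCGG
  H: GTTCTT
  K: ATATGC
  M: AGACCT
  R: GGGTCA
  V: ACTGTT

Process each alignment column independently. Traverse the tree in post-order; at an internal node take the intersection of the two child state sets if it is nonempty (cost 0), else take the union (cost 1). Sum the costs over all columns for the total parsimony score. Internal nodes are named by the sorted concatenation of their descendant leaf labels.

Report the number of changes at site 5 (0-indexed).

3

[col 0] RV: children R:{G}, V:{A} ∪→ {A,G}; cost 1
[col 0] HRV: children H:{G}, RV:{A,G} ∩→ {G}; cost 0
[col 0] CHRV: children C:{T}, HRV:{G} ∪→ {G,T}; cost 1
[col 0] CHKRV: children CHRV:{G,T}, K:{A} ∪→ {A,G,T}; cost 1
[col 0] EM: children E:{G}, M:{A} ∪→ {A,G}; cost 1
[col 0] CEHKMRV: children CHKRV:{A,G,T}, EM:{A,G} ∩→ {A,G}; cost 0
[col 1] RV: children R:{G}, V:{C} ∪→ {C,G}; cost 1
[col 1] HRV: children H:{T}, RV:{C,G} ∪→ {C,G,T}; cost 1
[col 1] CHRV: children C:{A}, HRV:{C,G,T} ∪→ {A,C,G,T}; cost 1
[col 1] CHKRV: children CHRV:{A,C,G,T}, K:{T} ∩→ {T}; cost 0
[col 1] EM: children E:{T}, M:{G} ∪→ {G,T}; cost 1
[col 1] CEHKMRV: children CHKRV:{T}, EM:{G,T} ∩→ {T}; cost 0
[col 2] RV: children R:{G}, V:{T} ∪→ {G,T}; cost 1
[col 2] HRV: children H:{T}, RV:{G,T} ∩→ {T}; cost 0
[col 2] CHRV: children C:{A}, HRV:{T} ∪→ {A,T}; cost 1
[col 2] CHKRV: children CHRV:{A,T}, K:{A} ∩→ {A}; cost 0
[col 2] EM: children E:{C}, M:{A} ∪→ {A,C}; cost 1
[col 2] CEHKMRV: children CHKRV:{A}, EM:{A,C} ∩→ {A}; cost 0
[col 3] RV: children R:{T}, V:{G} ∪→ {G,T}; cost 1
[col 3] HRV: children H:{C}, RV:{G,T} ∪→ {C,G,T}; cost 1
[col 3] CHRV: children C:{G}, HRV:{C,G,T} ∩→ {G}; cost 0
[col 3] CHKRV: children CHRV:{G}, K:{T} ∪→ {G,T}; cost 1
[col 3] EM: children E:{C}, M:{C} ∩→ {C}; cost 0
[col 3] CEHKMRV: children CHKRV:{G,T}, EM:{C} ∪→ {C,G,T}; cost 1
[col 4] RV: children R:{C}, V:{T} ∪→ {C,T}; cost 1
[col 4] HRV: children H:{T}, RV:{C,T} ∩→ {T}; cost 0
[col 4] CHRV: children C:{T}, HRV:{T} ∩→ {T}; cost 0
[col 4] CHKRV: children CHRV:{T}, K:{G} ∪→ {G,T}; cost 1
[col 4] EM: children E:{G}, M:{C} ∪→ {C,G}; cost 1
[col 4] CEHKMRV: children CHKRV:{G,T}, EM:{C,G} ∩→ {G}; cost 0
[col 5] RV: children R:{A}, V:{T} ∪→ {A,T}; cost 1
[col 5] HRV: children H:{T}, RV:{A,T} ∩→ {T}; cost 0
[col 5] CHRV: children C:{T}, HRV:{T} ∩→ {T}; cost 0
[col 5] CHKRV: children CHRV:{T}, K:{C} ∪→ {C,T}; cost 1
[col 5] EM: children E:{G}, M:{T} ∪→ {G,T}; cost 1
[col 5] CEHKMRV: children CHKRV:{C,T}, EM:{G,T} ∩→ {T}; cost 0
per-site changes: [4, 4, 3, 4, 3, 3]; total = 21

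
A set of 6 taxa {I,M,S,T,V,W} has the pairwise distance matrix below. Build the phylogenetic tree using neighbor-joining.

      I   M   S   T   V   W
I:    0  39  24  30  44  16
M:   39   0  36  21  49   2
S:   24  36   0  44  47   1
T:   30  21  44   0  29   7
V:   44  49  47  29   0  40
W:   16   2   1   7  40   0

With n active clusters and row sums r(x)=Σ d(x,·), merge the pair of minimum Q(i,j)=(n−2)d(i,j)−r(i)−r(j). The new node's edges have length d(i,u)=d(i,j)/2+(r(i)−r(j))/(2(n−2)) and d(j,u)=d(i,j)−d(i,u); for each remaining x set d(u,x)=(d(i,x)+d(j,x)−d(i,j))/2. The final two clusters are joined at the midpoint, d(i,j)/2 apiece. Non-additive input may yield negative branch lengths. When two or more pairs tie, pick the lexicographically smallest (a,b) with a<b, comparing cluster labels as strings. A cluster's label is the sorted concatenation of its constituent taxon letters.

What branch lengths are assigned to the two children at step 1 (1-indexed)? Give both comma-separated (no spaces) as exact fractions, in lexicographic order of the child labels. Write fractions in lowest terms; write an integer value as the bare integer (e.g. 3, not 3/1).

iteration 1: select T,V (d=29, Q=-224); attach at lengths (19/4, 97/4); label the merged cluster TV
  updated: d(I,TV)=45/2, d(M,TV)=41/2, d(S,TV)=31, d(TV,W)=9
iteration 2: select I,S (d=24, Q=-243/2); attach at lengths (163/12, 125/12); label the merged cluster IS
  updated: d(IS,M)=51/2, d(IS,TV)=59/4, d(IS,W)=-7/2
iteration 3: select IS,TV (d=59/4, Q=-103/2); attach at lengths (11/2, 37/4); label the merged cluster ISTV
  updated: d(ISTV,M)=125/8, d(ISTV,W)=-37/8
iteration 4: select ISTV,M (d=125/8, Q=-13); attach at lengths (9/2, 89/8); label the merged cluster IMSTV
  updated: d(IMSTV,W)=-73/8
iteration 5: select IMSTV,W (d=-73/8); attach at lengths (-73/16, -73/16); label the merged cluster IMSTVW
final tree: ((((I:163/12,S:125/12):11/2,(T:19/4,V:97/4):37/4):9/2,M:89/8):-73/16,W:-73/16)
total length: 297/4

19/4,97/4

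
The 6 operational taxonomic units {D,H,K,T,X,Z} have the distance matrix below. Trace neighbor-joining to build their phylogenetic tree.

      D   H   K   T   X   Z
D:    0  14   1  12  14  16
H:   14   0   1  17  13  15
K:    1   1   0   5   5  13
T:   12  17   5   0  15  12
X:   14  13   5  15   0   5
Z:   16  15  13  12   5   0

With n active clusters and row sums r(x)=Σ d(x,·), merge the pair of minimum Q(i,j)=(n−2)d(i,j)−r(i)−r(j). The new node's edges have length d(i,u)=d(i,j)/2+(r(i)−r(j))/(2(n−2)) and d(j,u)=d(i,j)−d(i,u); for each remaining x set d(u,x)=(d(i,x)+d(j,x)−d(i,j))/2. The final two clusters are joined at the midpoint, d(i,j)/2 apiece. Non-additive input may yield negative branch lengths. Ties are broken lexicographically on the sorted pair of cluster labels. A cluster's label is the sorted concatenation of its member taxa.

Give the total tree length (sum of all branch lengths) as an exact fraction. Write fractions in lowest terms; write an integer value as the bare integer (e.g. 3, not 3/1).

207/8

1. join X+Z (d=5, Q=-93) ⇒ XZ; edges |X|=11/8, |Z|=29/8
  updated: d(D,XZ)=25/2, d(H,XZ)=23/2, d(K,XZ)=13/2, d(T,XZ)=11
2. join H+K (d=1, Q=-54) ⇒ HK; edges |H|=11/2, |K|=-9/2
  updated: d(D,HK)=7, d(HK,T)=21/2, d(HK,XZ)=17/2
3. join D+HK (d=7, Q=-87/2) ⇒ DHK; edges |D|=39/8, |HK|=17/8
  updated: d(DHK,T)=31/4, d(DHK,XZ)=7
4. join DHK+T (d=31/4, Q=-103/4) ⇒ DHKT; edges |DHK|=15/8, |T|=47/8
  updated: d(DHKT,XZ)=41/8
5. join DHKT+XZ (d=41/8) ⇒ DHKTXZ; edges |DHKT|=41/16, |XZ|=41/16
final tree: (((D:39/8,(H:11/2,K:-9/2):17/8):15/8,T:47/8):41/16,(X:11/8,Z:29/8):41/16)
total length: 207/8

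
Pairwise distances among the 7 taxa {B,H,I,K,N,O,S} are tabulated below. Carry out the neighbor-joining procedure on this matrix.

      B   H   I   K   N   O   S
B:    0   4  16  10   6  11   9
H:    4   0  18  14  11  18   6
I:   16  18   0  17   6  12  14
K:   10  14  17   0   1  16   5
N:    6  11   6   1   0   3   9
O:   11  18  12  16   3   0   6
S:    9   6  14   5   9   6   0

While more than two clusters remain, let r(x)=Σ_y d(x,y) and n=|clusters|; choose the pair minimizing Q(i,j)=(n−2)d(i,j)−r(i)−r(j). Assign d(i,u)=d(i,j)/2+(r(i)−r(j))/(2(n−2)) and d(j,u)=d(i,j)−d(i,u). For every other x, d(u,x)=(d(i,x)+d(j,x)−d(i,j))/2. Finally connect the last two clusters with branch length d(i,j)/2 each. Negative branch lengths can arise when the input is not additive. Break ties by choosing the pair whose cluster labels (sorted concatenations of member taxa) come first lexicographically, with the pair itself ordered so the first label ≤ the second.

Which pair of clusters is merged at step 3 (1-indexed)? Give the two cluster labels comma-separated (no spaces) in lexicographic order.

iteration 1: select B,H (d=4, Q=-107); attach at lengths (1/2, 7/2); label the merged cluster BH
  updated: d(BH,I)=15, d(BH,K)=10, d(BH,N)=13/2, d(BH,O)=25/2, d(BH,S)=11/2
iteration 2: select K,N (d=1, Q=-141/2); attach at lengths (55/16, -39/16); label the merged cluster KN
  updated: d(BH,KN)=31/4, d(I,KN)=11, d(KN,O)=9, d(KN,S)=13/2
iteration 3: select BH,S (d=11/2, Q=-225/4); attach at lengths (101/24, 31/24); label the merged cluster BHS
  updated: d(BHS,I)=47/4, d(BHS,KN)=35/8, d(BHS,O)=13/2
iteration 4: select BHS,KN (d=35/8, Q=-153/4); attach at lengths (7/4, 21/8); label the merged cluster BHKNS
  updated: d(BHKNS,I)=147/16, d(BHKNS,O)=89/16
iteration 5: select BHKNS,I (d=147/16, Q=-107/4); attach at lengths (11/8, 125/16); label the merged cluster BHIKNS
  updated: d(BHIKNS,O)=67/16
iteration 6: select BHIKNS,O (d=67/16); attach at lengths (67/32, 67/32); label the merged cluster BHIKNOS
final tree: (((((B:1/2,H:7/2):101/24,S:31/24):7/4,(K:55/16,N:-39/16):21/8):11/8,I:125/16):67/32,O:67/32)
total length: 113/4

BH,S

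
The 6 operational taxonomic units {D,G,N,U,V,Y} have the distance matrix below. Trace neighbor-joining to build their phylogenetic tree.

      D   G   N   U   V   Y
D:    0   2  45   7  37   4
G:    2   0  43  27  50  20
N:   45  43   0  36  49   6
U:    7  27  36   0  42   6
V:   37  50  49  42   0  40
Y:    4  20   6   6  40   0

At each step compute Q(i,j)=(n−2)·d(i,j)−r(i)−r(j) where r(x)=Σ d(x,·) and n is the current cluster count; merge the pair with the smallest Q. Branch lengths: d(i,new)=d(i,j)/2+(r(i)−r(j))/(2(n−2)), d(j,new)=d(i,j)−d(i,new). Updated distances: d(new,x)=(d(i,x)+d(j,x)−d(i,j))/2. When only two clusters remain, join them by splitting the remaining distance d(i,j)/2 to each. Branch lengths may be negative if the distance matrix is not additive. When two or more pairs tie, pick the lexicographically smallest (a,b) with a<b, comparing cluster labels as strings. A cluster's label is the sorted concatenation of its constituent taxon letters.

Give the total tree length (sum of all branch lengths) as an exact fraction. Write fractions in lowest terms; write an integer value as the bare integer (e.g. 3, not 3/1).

547/8

1. join N+Y (d=6, Q=-231) ⇒ NY; edges |N|=127/8, |Y|=-79/8
  updated: d(D,NY)=43/2, d(G,NY)=57/2, d(NY,U)=18, d(NY,V)=83/2
2. join D+G (d=2, Q=-169) ⇒ DG; edges |D|=-17/3, |G|=23/3
  updated: d(DG,NY)=24, d(DG,U)=16, d(DG,V)=85/2
3. join DG+U (d=16, Q=-253/2) ⇒ DGU; edges |DG|=77/8, |U|=51/8
  updated: d(DGU,NY)=13, d(DGU,V)=137/4
4. join DGU+NY (d=13, Q=-355/4) ⇒ DGNUY; edges |DGU|=23/8, |NY|=81/8
  updated: d(DGNUY,V)=251/8
5. join DGNUY+V (d=251/8) ⇒ DGNUVY; edges |DGNUY|=251/16, |V|=251/16
final tree: ((((D:-17/3,G:23/3):77/8,U:51/8):23/8,(N:127/8,Y:-79/8):81/8):251/16,V:251/16)
total length: 547/8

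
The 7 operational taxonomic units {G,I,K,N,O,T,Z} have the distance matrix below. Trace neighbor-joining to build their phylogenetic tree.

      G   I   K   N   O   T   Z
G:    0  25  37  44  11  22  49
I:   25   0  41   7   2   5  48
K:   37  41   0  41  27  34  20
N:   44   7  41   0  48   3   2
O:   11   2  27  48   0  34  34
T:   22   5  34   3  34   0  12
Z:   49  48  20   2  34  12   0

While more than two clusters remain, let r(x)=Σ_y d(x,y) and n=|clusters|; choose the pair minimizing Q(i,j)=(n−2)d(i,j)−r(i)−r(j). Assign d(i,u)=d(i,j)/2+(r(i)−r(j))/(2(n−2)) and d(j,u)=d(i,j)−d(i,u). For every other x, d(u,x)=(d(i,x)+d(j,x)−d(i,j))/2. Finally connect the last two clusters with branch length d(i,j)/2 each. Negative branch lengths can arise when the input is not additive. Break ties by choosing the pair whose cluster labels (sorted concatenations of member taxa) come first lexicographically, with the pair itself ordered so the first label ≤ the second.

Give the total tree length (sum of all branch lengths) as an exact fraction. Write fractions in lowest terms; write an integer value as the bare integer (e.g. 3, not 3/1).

2045/32

step 1: merge (N,Z) at d=2, Q=-300; branch lengths N→-1, Z→3; new cluster NZ
  updated: d(G,NZ)=91/2, d(I,NZ)=53/2, d(K,NZ)=59/2, d(NZ,O)=40, d(NZ,T)=13/2
step 2: merge (NZ,T) at d=13/2, Q=-447/2; branch lengths NZ→145/16, T→-41/16; new cluster NTZ
  updated: d(G,NTZ)=61/2, d(I,NTZ)=25/2, d(K,NTZ)=57/2, d(NTZ,O)=135/4
step 3: merge (K,NTZ) at d=57/2, Q=-613/4; branch lengths K→455/24, NTZ→229/24; new cluster KNTZ
  updated: d(G,KNTZ)=39/2, d(I,KNTZ)=25/2, d(KNTZ,O)=129/8
step 4: merge (G,KNTZ) at d=39/2, Q=-517/8; branch lengths G→371/32, KNTZ→253/32; new cluster GKNTZ
  updated: d(GKNTZ,I)=9, d(GKNTZ,O)=61/16
step 5: merge (GKNTZ,I) at d=9, Q=-237/16; branch lengths GKNTZ→173/32, I→115/32; new cluster GIKNTZ
  updated: d(GIKNTZ,O)=-51/32
step 6: merge (GIKNTZ,O) at d=-51/32; branch lengths GIKNTZ→-51/64, O→-51/64; new cluster GIKNOTZ
final tree: (((G:371/32,(K:455/24,((N:-1,Z:3):145/16,T:-41/16):229/24):253/32):173/32,I:115/32):-51/64,O:-51/64)
total length: 2045/32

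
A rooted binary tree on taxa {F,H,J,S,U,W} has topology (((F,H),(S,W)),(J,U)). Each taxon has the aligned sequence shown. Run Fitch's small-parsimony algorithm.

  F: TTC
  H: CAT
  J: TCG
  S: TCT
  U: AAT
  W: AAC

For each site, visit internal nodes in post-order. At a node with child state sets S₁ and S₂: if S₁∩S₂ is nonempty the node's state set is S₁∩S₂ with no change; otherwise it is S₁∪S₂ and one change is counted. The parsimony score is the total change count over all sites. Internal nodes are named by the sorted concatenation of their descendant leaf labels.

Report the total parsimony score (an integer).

9

site 0, node FH: F={T} ∪ H={C} → {C,T} (+1)
site 0, node SW: S={T} ∪ W={A} → {A,T} (+1)
site 0, node FHSW: FH={C,T} ∩ SW={A,T} → {T} (+0)
site 0, node JU: J={T} ∪ U={A} → {A,T} (+1)
site 0, node FHJSUW: FHSW={T} ∩ JU={A,T} → {T} (+0)
site 1, node FH: F={T} ∪ H={A} → {A,T} (+1)
site 1, node SW: S={C} ∪ W={A} → {A,C} (+1)
site 1, node FHSW: FH={A,T} ∩ SW={A,C} → {A} (+0)
site 1, node JU: J={C} ∪ U={A} → {A,C} (+1)
site 1, node FHJSUW: FHSW={A} ∩ JU={A,C} → {A} (+0)
site 2, node FH: F={C} ∪ H={T} → {C,T} (+1)
site 2, node SW: S={T} ∪ W={C} → {C,T} (+1)
site 2, node FHSW: FH={C,T} ∩ SW={C,T} → {C,T} (+0)
site 2, node JU: J={G} ∪ U={T} → {G,T} (+1)
site 2, node FHJSUW: FHSW={C,T} ∩ JU={G,T} → {T} (+0)
per-site changes: [3, 3, 3]; total = 9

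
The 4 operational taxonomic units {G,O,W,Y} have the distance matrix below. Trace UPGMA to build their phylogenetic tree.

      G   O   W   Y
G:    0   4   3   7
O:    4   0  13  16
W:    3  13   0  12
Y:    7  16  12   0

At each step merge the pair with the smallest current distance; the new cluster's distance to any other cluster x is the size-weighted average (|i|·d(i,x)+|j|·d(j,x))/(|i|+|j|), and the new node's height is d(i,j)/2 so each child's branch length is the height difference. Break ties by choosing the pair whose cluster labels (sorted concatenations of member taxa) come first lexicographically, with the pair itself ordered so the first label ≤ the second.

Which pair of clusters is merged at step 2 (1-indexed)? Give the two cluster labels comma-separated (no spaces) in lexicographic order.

1. join G+W (d=3) ⇒ GW; edges |G|=3/2, |W|=3/2
  updated: d(GW,O)=17/2, d(GW,Y)=19/2
2. join GW+O (d=17/2) ⇒ GOW; edges |GW|=11/4, |O|=17/4
  updated: d(GOW,Y)=35/3
3. join GOW+Y (d=35/3) ⇒ GOWY; edges |GOW|=19/12, |Y|=35/6
final tree: (((G:3/2,W:3/2):11/4,O:17/4):19/12,Y:35/6)
total length: 209/12

GW,O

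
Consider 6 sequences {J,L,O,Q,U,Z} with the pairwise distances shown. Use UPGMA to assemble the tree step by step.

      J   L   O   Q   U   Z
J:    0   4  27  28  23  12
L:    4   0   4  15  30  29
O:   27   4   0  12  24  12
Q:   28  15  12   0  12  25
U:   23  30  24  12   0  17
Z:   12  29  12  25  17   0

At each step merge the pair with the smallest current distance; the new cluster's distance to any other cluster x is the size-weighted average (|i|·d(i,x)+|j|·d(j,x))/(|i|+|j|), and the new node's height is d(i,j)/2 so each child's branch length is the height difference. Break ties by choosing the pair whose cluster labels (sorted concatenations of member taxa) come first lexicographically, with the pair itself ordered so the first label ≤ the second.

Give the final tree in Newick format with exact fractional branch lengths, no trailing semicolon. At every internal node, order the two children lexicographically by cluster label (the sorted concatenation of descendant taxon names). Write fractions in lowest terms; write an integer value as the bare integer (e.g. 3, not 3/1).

((J:2,L:2):17/2,((O:6,Q:6):25/8,(U:17/2,Z:17/2):5/8):11/8)

iteration 1: select J,L (d=4); attach at lengths (2, 2); label the merged cluster JL
  updated: d(JL,O)=31/2, d(JL,Q)=43/2, d(JL,U)=53/2, d(JL,Z)=41/2
iteration 2: select O,Q (d=12); attach at lengths (6, 6); label the merged cluster OQ
  updated: d(JL,OQ)=37/2, d(OQ,U)=18, d(OQ,Z)=37/2
iteration 3: select U,Z (d=17); attach at lengths (17/2, 17/2); label the merged cluster UZ
  updated: d(JL,UZ)=47/2, d(OQ,UZ)=73/4
iteration 4: select OQ,UZ (d=73/4); attach at lengths (25/8, 5/8); label the merged cluster OQUZ
  updated: d(JL,OQUZ)=21
iteration 5: select JL,OQUZ (d=21); attach at lengths (17/2, 11/8); label the merged cluster JLOQUZ
final tree: ((J:2,L:2):17/2,((O:6,Q:6):25/8,(U:17/2,Z:17/2):5/8):11/8)
total length: 373/8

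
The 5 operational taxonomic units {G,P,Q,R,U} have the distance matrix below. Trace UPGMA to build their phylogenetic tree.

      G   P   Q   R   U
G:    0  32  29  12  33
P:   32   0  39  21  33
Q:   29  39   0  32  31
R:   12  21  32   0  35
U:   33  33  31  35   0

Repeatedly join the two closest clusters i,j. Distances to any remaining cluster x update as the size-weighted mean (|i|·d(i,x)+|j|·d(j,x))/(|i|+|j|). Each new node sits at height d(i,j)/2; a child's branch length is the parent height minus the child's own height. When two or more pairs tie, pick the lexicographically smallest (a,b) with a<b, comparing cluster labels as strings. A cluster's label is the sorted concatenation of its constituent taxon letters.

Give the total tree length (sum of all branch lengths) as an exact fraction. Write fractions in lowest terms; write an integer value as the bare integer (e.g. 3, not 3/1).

273/4

1. join G+R (d=12) ⇒ GR; edges |G|=6, |R|=6
  updated: d(GR,P)=53/2, d(GR,Q)=61/2, d(GR,U)=34
2. join GR+P (d=53/2) ⇒ GPR; edges |GR|=29/4, |P|=53/4
  updated: d(GPR,Q)=100/3, d(GPR,U)=101/3
3. join Q+U (d=31) ⇒ QU; edges |Q|=31/2, |U|=31/2
  updated: d(GPR,QU)=67/2
4. join GPR+QU (d=67/2) ⇒ GPQRU; edges |GPR|=7/2, |QU|=5/4
final tree: (((G:6,R:6):29/4,P:53/4):7/2,(Q:31/2,U:31/2):5/4)
total length: 273/4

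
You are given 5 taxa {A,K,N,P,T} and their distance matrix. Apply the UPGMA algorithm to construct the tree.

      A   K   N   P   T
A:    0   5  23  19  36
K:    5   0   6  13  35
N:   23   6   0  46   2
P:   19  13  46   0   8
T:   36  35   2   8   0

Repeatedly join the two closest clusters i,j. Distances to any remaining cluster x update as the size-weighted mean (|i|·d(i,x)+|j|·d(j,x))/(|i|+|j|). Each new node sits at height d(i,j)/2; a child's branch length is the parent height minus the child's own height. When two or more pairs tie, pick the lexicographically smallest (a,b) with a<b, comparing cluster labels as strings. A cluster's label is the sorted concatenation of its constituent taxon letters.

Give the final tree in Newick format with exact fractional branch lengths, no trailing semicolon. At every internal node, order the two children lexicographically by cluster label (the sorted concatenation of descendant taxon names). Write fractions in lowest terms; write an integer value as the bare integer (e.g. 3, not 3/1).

(((A:5/2,K:5/2):11/2,P:8):29/6,(N:1,T:1):71/6)

1. join N+T (d=2) ⇒ NT; edges |N|=1, |T|=1
  updated: d(A,NT)=59/2, d(K,NT)=41/2, d(NT,P)=27
2. join A+K (d=5) ⇒ AK; edges |A|=5/2, |K|=5/2
  updated: d(AK,NT)=25, d(AK,P)=16
3. join AK+P (d=16) ⇒ AKP; edges |AK|=11/2, |P|=8
  updated: d(AKP,NT)=77/3
4. join AKP+NT (d=77/3) ⇒ AKNPT; edges |AKP|=29/6, |NT|=71/6
final tree: (((A:5/2,K:5/2):11/2,P:8):29/6,(N:1,T:1):71/6)
total length: 223/6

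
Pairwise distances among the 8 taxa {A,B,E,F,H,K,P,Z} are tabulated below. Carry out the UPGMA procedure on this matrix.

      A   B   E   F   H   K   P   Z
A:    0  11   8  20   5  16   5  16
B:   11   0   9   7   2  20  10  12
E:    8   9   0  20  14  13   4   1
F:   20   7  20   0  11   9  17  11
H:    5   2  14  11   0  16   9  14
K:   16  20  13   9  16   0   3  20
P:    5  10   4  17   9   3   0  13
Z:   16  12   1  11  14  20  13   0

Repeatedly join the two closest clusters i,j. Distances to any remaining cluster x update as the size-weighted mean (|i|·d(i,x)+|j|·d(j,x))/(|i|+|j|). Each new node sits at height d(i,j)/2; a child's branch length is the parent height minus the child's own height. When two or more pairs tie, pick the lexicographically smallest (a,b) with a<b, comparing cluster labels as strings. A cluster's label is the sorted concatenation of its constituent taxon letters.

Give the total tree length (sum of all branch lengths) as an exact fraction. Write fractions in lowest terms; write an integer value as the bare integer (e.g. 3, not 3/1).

13841/420

step 1: merge (E,Z) at d=1; branch lengths E→1/2, Z→1/2; new cluster EZ
  updated: d(A,EZ)=12, d(B,EZ)=21/2, d(EZ,F)=31/2, d(EZ,H)=14, d(EZ,K)=33/2, d(EZ,P)=17/2
step 2: merge (B,H) at d=2; branch lengths B→1, H→1; new cluster BH
  updated: d(A,BH)=8, d(BH,EZ)=49/4, d(BH,F)=9, d(BH,K)=18, d(BH,P)=19/2
step 3: merge (K,P) at d=3; branch lengths K→3/2, P→3/2; new cluster KP
  updated: d(A,KP)=21/2, d(BH,KP)=55/4, d(EZ,KP)=25/2, d(F,KP)=13
step 4: merge (A,BH) at d=8; branch lengths A→4, BH→3; new cluster ABH
  updated: d(ABH,EZ)=73/6, d(ABH,F)=38/3, d(ABH,KP)=38/3
step 5: merge (ABH,EZ) at d=73/6; branch lengths ABH→25/12, EZ→67/12; new cluster ABEHZ
  updated: d(ABEHZ,F)=69/5, d(ABEHZ,KP)=63/5
step 6: merge (ABEHZ,KP) at d=63/5; branch lengths ABEHZ→13/60, KP→24/5; new cluster ABEHKPZ
  updated: d(ABEHKPZ,F)=95/7
step 7: merge (ABEHKPZ,F) at d=95/7; branch lengths ABEHKPZ→17/35, F→95/14; new cluster ABEFHKPZ
final tree: ((((A:4,(B:1,H:1):3):25/12,(E:1/2,Z:1/2):67/12):13/60,(K:3/2,P:3/2):24/5):17/35,F:95/14)
total length: 13841/420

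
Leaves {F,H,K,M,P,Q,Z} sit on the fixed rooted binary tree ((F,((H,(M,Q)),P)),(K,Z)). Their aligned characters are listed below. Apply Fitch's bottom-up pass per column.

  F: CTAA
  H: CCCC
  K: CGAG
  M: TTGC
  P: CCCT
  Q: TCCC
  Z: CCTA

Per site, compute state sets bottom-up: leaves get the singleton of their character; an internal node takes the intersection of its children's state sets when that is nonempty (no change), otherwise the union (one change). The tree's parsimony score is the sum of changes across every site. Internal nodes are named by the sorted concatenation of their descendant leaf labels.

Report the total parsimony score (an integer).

[col 0] MQ: children M:{T}, Q:{T} ∩→ {T}; cost 0
[col 0] HMQ: children H:{C}, MQ:{T} ∪→ {C,T}; cost 1
[col 0] HMPQ: children HMQ:{C,T}, P:{C} ∩→ {C}; cost 0
[col 0] FHMPQ: children F:{C}, HMPQ:{C} ∩→ {C}; cost 0
[col 0] KZ: children K:{C}, Z:{C} ∩→ {C}; cost 0
[col 0] FHKMPQZ: children FHMPQ:{C}, KZ:{C} ∩→ {C}; cost 0
[col 1] MQ: children M:{T}, Q:{C} ∪→ {C,T}; cost 1
[col 1] HMQ: children H:{C}, MQ:{C,T} ∩→ {C}; cost 0
[col 1] HMPQ: children HMQ:{C}, P:{C} ∩→ {C}; cost 0
[col 1] FHMPQ: children F:{T}, HMPQ:{C} ∪→ {C,T}; cost 1
[col 1] KZ: children K:{G}, Z:{C} ∪→ {C,G}; cost 1
[col 1] FHKMPQZ: children FHMPQ:{C,T}, KZ:{C,G} ∩→ {C}; cost 0
[col 2] MQ: children M:{G}, Q:{C} ∪→ {C,G}; cost 1
[col 2] HMQ: children H:{C}, MQ:{C,G} ∩→ {C}; cost 0
[col 2] HMPQ: children HMQ:{C}, P:{C} ∩→ {C}; cost 0
[col 2] FHMPQ: children F:{A}, HMPQ:{C} ∪→ {A,C}; cost 1
[col 2] KZ: children K:{A}, Z:{T} ∪→ {A,T}; cost 1
[col 2] FHKMPQZ: children FHMPQ:{A,C}, KZ:{A,T} ∩→ {A}; cost 0
[col 3] MQ: children M:{C}, Q:{C} ∩→ {C}; cost 0
[col 3] HMQ: children H:{C}, MQ:{C} ∩→ {C}; cost 0
[col 3] HMPQ: children HMQ:{C}, P:{T} ∪→ {C,T}; cost 1
[col 3] FHMPQ: children F:{A}, HMPQ:{C,T} ∪→ {A,C,T}; cost 1
[col 3] KZ: children K:{G}, Z:{A} ∪→ {A,G}; cost 1
[col 3] FHKMPQZ: children FHMPQ:{A,C,T}, KZ:{A,G} ∩→ {A}; cost 0
per-site changes: [1, 3, 3, 3]; total = 10

10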